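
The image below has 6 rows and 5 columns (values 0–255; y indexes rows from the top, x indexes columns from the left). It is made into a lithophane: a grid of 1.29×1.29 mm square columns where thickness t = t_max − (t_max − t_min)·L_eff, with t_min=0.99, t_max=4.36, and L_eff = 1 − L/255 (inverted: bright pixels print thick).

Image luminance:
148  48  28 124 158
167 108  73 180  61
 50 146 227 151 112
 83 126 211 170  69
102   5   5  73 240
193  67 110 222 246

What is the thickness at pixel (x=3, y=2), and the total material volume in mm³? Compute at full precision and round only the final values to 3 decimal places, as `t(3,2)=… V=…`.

span = t_max - t_min = 4.36 - 0.99 = 3.370
L(3,2) = 151, L_eff = 1 - 151/255 = 0.407843 (inverted)
t(3,2) = 4.36 - 3.370·0.407843 = 2.986
Σt over all 6·5 pixels = 2005261/25500 ≈ 78.6376863
V = pitch²·Σt = 1.29²·2005261/25500 = 130.861

t(3,2)=2.986 V=130.861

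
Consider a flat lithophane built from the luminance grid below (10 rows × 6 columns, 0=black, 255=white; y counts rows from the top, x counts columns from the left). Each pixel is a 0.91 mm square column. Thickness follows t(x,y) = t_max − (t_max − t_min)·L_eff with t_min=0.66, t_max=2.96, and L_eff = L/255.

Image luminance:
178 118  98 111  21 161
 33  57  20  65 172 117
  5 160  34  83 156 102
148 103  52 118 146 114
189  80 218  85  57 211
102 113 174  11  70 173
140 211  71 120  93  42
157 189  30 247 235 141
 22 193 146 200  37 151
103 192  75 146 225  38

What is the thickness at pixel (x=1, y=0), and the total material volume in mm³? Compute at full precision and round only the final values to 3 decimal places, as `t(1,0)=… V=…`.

t(1,0)=1.896 V=94.346

span = t_max - t_min = 2.96 - 0.66 = 2.300
L(1,0) = 118, L_eff = 118/255 = 0.462745
t(1,0) = 2.96 - 2.300·0.462745 = 1.896
Σt over all 10·6 pixels = 96841/850 ≈ 113.9305882
V = pitch²·Σt = 0.91²·96841/850 = 94.346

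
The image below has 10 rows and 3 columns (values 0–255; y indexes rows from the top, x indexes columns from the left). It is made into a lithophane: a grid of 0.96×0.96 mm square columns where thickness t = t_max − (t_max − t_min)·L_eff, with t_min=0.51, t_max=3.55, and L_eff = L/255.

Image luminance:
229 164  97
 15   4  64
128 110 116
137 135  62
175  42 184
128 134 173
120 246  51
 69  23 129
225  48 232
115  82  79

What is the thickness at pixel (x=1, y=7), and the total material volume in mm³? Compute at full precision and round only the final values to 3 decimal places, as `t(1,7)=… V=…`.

t(1,7)=3.276 V=59.520

span = t_max - t_min = 3.55 - 0.51 = 3.040
L(1,7) = 23, L_eff = 23/255 = 0.090196
t(1,7) = 3.55 - 3.040·0.090196 = 3.276
Σt over all 10·3 pixels = 274481/4250 ≈ 64.5837647
V = pitch²·Σt = 0.96²·274481/4250 = 59.520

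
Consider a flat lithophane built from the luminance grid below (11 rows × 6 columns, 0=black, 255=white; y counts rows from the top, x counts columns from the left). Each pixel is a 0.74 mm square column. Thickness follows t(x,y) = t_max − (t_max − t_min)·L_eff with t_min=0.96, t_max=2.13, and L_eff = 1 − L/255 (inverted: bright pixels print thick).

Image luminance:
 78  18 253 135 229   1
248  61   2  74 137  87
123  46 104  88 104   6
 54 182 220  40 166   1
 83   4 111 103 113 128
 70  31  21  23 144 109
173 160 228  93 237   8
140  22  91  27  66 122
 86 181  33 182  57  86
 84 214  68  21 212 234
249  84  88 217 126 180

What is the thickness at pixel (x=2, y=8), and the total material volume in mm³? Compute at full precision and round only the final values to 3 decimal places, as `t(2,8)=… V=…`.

t(2,8)=1.111 V=52.701

span = t_max - t_min = 2.13 - 0.96 = 1.170
L(2,8) = 33, L_eff = 1 - 33/255 = 0.870588 (inverted)
t(2,8) = 2.13 - 1.170·0.870588 = 1.111
Σt over all 11·6 pixels = 409017/4250 ≈ 96.2392941
V = pitch²·Σt = 0.74²·409017/4250 = 52.701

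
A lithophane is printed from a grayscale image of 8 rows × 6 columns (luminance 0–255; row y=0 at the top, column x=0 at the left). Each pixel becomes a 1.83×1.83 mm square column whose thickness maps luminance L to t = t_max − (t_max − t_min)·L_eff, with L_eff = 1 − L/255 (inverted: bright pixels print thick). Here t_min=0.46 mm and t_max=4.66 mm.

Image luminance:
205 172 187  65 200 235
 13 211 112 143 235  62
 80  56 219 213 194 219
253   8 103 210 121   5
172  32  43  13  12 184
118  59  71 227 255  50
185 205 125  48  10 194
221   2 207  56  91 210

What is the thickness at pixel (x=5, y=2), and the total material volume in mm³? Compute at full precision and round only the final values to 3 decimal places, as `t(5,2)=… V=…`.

span = t_max - t_min = 4.66 - 0.46 = 4.200
L(5,2) = 219, L_eff = 1 - 219/255 = 0.141176 (inverted)
t(5,2) = 4.66 - 4.200·0.141176 = 4.067
Σt over all 8·6 pixels = 53561/425 ≈ 126.0258824
V = pitch²·Σt = 1.83²·53561/425 = 422.048

t(5,2)=4.067 V=422.048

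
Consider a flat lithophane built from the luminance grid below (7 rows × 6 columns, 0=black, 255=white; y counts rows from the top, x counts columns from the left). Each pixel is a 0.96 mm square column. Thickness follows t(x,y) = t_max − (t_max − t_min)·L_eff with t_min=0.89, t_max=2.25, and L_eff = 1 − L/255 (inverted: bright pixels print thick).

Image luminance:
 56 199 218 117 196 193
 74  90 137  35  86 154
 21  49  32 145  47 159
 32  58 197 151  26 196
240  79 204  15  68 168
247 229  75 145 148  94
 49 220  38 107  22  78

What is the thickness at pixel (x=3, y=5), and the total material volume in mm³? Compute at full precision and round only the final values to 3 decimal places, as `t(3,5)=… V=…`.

t(3,5)=1.663 V=58.504

span = t_max - t_min = 2.25 - 0.89 = 1.360
L(3,5) = 145, L_eff = 1 - 145/255 = 0.431373 (inverted)
t(3,5) = 2.25 - 1.360·0.431373 = 1.663
Σt over all 7·6 pixels = 47611/750 ≈ 63.4813333
V = pitch²·Σt = 0.96²·47611/750 = 58.504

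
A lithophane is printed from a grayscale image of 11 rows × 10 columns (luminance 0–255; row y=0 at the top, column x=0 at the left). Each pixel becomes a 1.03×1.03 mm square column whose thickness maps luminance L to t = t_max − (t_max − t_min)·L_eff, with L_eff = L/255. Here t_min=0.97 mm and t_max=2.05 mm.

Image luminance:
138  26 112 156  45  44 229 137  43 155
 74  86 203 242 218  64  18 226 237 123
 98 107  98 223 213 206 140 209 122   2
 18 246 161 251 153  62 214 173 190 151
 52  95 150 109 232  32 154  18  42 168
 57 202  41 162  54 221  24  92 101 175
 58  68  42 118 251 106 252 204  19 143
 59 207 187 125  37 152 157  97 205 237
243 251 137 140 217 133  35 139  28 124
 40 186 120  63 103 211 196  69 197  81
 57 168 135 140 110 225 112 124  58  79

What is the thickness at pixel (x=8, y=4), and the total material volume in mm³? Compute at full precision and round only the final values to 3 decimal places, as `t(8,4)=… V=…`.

span = t_max - t_min = 2.05 - 0.97 = 1.080
L(8,4) = 42, L_eff = 42/255 = 0.164706
t(8,4) = 2.05 - 1.080·0.164706 = 1.872
Σt over all 11·10 pixels = 698473/4250 ≈ 164.3465882
V = pitch²·Σt = 1.03²·698473/4250 = 174.355

t(8,4)=1.872 V=174.355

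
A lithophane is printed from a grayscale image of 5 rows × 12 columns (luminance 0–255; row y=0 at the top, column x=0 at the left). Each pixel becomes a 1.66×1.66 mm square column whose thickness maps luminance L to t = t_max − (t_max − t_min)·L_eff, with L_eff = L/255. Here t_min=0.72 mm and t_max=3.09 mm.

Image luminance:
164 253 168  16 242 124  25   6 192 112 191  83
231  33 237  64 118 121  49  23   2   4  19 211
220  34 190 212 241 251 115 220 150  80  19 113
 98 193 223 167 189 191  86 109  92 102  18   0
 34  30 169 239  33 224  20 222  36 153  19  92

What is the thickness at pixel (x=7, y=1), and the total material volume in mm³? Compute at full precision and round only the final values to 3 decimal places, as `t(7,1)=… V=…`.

span = t_max - t_min = 3.09 - 0.72 = 2.370
L(7,1) = 23, L_eff = 23/255 = 0.090196
t(7,1) = 3.09 - 2.370·0.090196 = 2.876
Σt over all 5·12 pixels = 250353/2125 ≈ 117.8131765
V = pitch²·Σt = 1.66²·250353/2125 = 324.646

t(7,1)=2.876 V=324.646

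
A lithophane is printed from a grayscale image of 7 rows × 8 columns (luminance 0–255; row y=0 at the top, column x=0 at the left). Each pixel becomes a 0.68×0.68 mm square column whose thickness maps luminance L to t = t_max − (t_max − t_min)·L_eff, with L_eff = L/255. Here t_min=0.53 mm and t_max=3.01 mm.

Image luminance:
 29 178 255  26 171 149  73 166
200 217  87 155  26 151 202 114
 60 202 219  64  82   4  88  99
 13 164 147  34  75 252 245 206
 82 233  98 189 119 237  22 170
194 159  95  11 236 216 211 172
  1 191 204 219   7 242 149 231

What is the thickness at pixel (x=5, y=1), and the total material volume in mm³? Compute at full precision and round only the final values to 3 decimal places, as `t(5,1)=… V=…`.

t(5,1)=1.541 V=42.681

span = t_max - t_min = 3.01 - 0.53 = 2.480
L(5,1) = 151, L_eff = 151/255 = 0.592157
t(5,1) = 3.01 - 2.480·0.592157 = 1.541
Σt over all 7·8 pixels = 588428/6375 ≈ 92.3024314
V = pitch²·Σt = 0.68²·588428/6375 = 42.681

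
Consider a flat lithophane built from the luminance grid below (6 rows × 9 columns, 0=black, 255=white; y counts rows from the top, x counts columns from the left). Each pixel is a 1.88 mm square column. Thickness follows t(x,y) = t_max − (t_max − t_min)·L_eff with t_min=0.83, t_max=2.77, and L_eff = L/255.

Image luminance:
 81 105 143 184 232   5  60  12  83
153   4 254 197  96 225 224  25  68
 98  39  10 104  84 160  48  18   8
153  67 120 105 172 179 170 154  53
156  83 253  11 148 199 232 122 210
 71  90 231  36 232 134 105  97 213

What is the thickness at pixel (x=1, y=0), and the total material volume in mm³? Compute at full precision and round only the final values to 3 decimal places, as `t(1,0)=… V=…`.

t(1,0)=1.971 V=353.466

span = t_max - t_min = 2.77 - 0.83 = 1.940
L(1,0) = 105, L_eff = 105/255 = 0.411765
t(1,0) = 2.77 - 1.940·0.411765 = 1.971
Σt over all 6·9 pixels = 425031/4250 ≈ 100.0072941
V = pitch²·Σt = 1.88²·425031/4250 = 353.466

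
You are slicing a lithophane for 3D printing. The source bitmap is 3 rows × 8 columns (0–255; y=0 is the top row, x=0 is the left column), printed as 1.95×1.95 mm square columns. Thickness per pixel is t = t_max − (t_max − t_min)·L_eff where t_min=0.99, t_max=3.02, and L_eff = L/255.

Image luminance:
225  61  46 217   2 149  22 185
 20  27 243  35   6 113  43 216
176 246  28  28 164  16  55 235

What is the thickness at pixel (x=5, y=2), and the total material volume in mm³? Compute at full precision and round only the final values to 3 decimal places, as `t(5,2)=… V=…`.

t(5,2)=2.893 V=198.172

span = t_max - t_min = 3.02 - 0.99 = 2.030
L(5,2) = 16, L_eff = 16/255 = 0.062745
t(5,2) = 3.02 - 2.030·0.062745 = 2.893
Σt over all 3·8 pixels = 664483/12750 ≈ 52.1163137
V = pitch²·Σt = 1.95²·664483/12750 = 198.172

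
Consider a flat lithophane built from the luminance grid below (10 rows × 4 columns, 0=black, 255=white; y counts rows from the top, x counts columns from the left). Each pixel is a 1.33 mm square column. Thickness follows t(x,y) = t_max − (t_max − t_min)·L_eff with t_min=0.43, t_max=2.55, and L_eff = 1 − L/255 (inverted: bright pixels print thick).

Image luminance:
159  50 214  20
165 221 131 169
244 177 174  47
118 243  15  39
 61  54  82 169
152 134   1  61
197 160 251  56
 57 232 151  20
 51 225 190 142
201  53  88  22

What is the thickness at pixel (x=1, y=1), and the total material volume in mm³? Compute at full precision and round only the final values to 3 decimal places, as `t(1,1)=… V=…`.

span = t_max - t_min = 2.55 - 0.43 = 2.120
L(1,1) = 221, L_eff = 1 - 221/255 = 0.133333 (inverted)
t(1,1) = 2.55 - 2.120·0.133333 = 2.267
Σt over all 10·4 pixels = 374438/6375 ≈ 58.7353725
V = pitch²·Σt = 1.33²·374438/6375 = 103.897

t(1,1)=2.267 V=103.897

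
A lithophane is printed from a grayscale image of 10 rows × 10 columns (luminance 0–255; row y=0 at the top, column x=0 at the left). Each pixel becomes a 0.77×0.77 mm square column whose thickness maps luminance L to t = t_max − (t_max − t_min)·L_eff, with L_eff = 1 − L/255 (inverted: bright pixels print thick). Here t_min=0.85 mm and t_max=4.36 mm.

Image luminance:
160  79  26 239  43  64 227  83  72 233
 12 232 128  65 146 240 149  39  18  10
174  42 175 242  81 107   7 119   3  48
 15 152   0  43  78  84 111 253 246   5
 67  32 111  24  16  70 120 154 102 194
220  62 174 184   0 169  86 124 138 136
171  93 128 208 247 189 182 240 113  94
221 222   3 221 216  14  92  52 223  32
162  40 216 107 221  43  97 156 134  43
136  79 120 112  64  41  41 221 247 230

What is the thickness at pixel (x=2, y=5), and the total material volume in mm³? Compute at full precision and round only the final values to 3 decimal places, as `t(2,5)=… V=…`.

span = t_max - t_min = 4.36 - 0.85 = 3.510
L(2,5) = 174, L_eff = 1 - 174/255 = 0.317647 (inverted)
t(2,5) = 4.36 - 3.510·0.317647 = 3.245
Σt over all 10·10 pixels = 528817/2125 ≈ 248.8550588
V = pitch²·Σt = 0.77²·528817/2125 = 147.546

t(2,5)=3.245 V=147.546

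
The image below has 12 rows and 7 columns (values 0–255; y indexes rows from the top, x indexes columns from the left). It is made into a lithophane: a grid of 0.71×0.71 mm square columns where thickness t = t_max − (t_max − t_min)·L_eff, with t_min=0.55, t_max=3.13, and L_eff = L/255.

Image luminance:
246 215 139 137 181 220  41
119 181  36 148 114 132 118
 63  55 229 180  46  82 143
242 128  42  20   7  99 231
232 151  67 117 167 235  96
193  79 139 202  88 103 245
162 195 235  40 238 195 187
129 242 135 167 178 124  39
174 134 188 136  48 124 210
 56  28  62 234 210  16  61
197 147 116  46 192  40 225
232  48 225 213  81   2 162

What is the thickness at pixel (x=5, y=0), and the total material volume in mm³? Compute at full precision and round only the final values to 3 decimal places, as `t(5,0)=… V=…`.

t(5,0)=0.904 V=73.471

span = t_max - t_min = 3.13 - 0.55 = 2.580
L(5,0) = 220, L_eff = 220/255 = 0.862745
t(5,0) = 3.13 - 2.580·0.862745 = 0.904
Σt over all 12·7 pixels = 619427/4250 ≈ 145.7475294
V = pitch²·Σt = 0.71²·619427/4250 = 73.471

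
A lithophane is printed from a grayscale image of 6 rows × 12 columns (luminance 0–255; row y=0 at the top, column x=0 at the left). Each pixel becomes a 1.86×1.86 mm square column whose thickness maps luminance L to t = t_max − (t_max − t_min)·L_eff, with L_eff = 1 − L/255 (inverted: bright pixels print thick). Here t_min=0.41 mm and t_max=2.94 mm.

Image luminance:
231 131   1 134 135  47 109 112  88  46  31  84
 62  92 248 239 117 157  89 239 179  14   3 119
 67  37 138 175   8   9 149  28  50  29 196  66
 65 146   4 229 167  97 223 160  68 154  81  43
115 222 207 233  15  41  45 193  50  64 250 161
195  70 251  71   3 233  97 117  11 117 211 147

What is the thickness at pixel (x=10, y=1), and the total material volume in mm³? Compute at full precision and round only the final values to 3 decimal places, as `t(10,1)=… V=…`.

t(10,1)=0.440 V=384.104

span = t_max - t_min = 2.94 - 0.41 = 2.530
L(10,1) = 3, L_eff = 1 - 3/255 = 0.988235 (inverted)
t(10,1) = 2.94 - 2.530·0.988235 = 0.440
Σt over all 6·12 pixels = 566231/5100 ≈ 111.0256863
V = pitch²·Σt = 1.86²·566231/5100 = 384.104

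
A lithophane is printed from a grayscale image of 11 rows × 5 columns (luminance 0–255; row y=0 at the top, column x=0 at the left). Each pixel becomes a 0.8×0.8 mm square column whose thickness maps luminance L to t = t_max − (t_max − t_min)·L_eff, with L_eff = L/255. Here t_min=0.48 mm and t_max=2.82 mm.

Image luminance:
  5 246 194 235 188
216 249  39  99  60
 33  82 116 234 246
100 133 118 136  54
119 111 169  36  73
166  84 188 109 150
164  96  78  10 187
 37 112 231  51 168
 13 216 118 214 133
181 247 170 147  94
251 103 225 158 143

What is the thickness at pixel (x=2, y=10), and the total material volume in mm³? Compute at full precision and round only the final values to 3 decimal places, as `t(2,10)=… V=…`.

t(2,10)=0.755 V=55.011

span = t_max - t_min = 2.82 - 0.48 = 2.340
L(2,10) = 225, L_eff = 225/255 = 0.882353
t(2,10) = 2.82 - 2.340·0.882353 = 0.755
Σt over all 11·5 pixels = 36531/425 ≈ 85.9552941
V = pitch²·Σt = 0.8²·36531/425 = 55.011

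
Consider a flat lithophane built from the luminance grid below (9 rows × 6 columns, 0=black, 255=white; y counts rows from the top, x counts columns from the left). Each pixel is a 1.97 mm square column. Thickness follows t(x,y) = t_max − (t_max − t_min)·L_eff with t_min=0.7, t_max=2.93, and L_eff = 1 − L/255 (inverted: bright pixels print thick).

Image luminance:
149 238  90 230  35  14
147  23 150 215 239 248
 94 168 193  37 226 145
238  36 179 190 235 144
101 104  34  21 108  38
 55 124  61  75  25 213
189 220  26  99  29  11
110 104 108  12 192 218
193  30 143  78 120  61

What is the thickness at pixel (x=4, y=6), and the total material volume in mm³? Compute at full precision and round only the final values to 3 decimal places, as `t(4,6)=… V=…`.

span = t_max - t_min = 2.93 - 0.7 = 2.230
L(4,6) = 29, L_eff = 1 - 29/255 = 0.886275 (inverted)
t(4,6) = 2.93 - 2.230·0.886275 = 0.954
Σt over all 9·6 pixels = 485579/5100 ≈ 95.2115686
V = pitch²·Σt = 1.97²·485579/5100 = 369.507

t(4,6)=0.954 V=369.507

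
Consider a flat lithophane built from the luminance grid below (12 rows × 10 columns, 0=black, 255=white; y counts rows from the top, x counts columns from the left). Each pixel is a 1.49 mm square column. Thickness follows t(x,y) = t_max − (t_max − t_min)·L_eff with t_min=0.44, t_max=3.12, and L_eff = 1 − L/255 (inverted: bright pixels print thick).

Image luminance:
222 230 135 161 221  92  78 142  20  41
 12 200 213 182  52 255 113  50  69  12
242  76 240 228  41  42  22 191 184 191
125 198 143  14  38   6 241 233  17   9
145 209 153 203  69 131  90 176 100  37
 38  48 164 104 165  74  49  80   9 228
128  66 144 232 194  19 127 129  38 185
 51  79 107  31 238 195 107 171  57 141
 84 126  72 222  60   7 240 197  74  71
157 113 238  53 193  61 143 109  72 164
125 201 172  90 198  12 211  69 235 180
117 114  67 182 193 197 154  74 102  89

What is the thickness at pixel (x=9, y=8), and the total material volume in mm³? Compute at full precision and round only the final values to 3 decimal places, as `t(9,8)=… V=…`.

t(9,8)=1.186 V=465.580

span = t_max - t_min = 3.12 - 0.44 = 2.680
L(9,8) = 71, L_eff = 1 - 71/255 = 0.721569 (inverted)
t(9,8) = 3.12 - 2.680·0.721569 = 1.186
Σt over all 12·10 pixels = 267382/1275 ≈ 209.7113725
V = pitch²·Σt = 1.49²·267382/1275 = 465.580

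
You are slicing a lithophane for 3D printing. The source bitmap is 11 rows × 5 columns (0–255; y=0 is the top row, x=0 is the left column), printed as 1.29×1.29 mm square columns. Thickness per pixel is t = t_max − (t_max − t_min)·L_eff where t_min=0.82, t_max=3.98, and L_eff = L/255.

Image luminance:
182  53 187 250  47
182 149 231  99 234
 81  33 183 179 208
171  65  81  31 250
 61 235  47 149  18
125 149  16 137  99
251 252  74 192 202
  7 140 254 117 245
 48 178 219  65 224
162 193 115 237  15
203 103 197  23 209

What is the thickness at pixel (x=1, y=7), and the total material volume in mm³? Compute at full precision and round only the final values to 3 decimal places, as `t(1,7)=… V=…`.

t(1,7)=2.245 V=202.246

span = t_max - t_min = 3.98 - 0.82 = 3.160
L(1,7) = 140, L_eff = 140/255 = 0.549020
t(1,7) = 3.98 - 3.160·0.549020 = 2.245
Σt over all 11·5 pixels = 516523/4250 ≈ 121.5348235
V = pitch²·Σt = 1.29²·516523/4250 = 202.246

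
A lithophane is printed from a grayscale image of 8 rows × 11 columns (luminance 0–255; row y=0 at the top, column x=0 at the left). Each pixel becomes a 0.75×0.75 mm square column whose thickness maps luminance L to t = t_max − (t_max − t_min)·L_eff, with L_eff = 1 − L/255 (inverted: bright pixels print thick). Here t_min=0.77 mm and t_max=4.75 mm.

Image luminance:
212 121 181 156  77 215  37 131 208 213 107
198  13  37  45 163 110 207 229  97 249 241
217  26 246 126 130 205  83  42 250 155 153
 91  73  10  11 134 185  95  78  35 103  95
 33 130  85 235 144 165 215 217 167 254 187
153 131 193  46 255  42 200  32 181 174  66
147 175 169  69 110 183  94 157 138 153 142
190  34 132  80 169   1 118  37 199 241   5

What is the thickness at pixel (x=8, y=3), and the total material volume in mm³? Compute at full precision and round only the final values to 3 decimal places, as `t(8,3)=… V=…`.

t(8,3)=1.316 V=142.046

span = t_max - t_min = 4.75 - 0.77 = 3.980
L(8,3) = 35, L_eff = 1 - 35/255 = 0.862745 (inverted)
t(8,3) = 4.75 - 3.980·0.862745 = 1.316
Σt over all 8·11 pixels = 536617/2125 ≈ 252.5256471
V = pitch²·Σt = 0.75²·536617/2125 = 142.046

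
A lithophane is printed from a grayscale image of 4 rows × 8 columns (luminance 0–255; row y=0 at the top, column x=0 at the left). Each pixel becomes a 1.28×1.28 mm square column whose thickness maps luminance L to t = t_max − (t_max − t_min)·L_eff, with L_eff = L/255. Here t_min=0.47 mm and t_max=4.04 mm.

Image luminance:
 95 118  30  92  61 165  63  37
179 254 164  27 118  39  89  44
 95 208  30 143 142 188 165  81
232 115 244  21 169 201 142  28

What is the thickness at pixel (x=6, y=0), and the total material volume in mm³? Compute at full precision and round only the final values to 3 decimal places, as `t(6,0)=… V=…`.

t(6,0)=3.158 V=125.131

span = t_max - t_min = 4.04 - 0.47 = 3.570
L(6,0) = 63, L_eff = 63/255 = 0.247059
t(6,0) = 4.04 - 3.570·0.247059 = 3.158
Σt over all 4·8 pixels = 76.374
V = pitch²·Σt = 1.28²·76.374 = 125.131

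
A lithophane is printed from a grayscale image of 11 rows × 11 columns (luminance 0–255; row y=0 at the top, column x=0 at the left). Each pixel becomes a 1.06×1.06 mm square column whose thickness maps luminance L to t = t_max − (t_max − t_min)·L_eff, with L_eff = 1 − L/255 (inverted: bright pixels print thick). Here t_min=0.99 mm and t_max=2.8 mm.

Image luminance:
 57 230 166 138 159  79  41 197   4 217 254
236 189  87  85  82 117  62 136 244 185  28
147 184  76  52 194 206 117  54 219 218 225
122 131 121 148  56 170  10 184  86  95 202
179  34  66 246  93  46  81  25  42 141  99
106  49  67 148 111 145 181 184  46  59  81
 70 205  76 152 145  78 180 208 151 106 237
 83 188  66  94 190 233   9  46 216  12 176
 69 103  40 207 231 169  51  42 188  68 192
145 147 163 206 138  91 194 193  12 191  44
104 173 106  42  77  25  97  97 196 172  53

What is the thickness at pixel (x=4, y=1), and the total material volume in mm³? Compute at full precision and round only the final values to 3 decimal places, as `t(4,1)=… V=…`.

t(4,1)=1.572 V=255.710

span = t_max - t_min = 2.8 - 0.99 = 1.810
L(4,1) = 82, L_eff = 1 - 82/255 = 0.678431 (inverted)
t(4,1) = 2.8 - 1.810·0.678431 = 1.572
Σt over all 11·11 pixels = 1934437/8500 ≈ 227.5808235
V = pitch²·Σt = 1.06²·1934437/8500 = 255.710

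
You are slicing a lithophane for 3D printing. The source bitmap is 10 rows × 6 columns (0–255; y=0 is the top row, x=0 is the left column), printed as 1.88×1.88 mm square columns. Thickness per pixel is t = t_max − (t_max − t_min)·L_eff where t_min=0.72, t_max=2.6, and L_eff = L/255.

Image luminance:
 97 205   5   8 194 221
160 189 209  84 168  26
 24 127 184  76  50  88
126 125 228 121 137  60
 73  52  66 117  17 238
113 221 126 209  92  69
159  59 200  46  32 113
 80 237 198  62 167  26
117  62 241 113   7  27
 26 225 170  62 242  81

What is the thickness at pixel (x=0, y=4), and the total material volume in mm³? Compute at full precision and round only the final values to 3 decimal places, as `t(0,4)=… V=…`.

span = t_max - t_min = 2.6 - 0.72 = 1.880
L(0,4) = 73, L_eff = 73/255 = 0.286275
t(0,4) = 2.6 - 1.880·0.286275 = 2.062
Σt over all 10·6 pixels = 662821/6375 ≈ 103.9719216
V = pitch²·Σt = 1.88²·662821/6375 = 367.478

t(0,4)=2.062 V=367.478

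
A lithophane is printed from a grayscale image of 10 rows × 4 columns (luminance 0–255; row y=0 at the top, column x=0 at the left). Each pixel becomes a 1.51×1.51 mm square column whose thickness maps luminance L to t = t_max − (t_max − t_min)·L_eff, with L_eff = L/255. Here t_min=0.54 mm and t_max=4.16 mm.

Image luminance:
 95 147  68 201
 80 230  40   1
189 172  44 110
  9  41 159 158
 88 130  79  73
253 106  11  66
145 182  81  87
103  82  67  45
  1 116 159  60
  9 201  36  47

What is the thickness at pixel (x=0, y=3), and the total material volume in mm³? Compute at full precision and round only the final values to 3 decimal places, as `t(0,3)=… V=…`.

t(0,3)=4.032 V=250.873

span = t_max - t_min = 4.16 - 0.54 = 3.620
L(0,3) = 9, L_eff = 9/255 = 0.035294
t(0,3) = 4.16 - 3.620·0.035294 = 4.032
Σt over all 10·4 pixels = 1402849/12750 ≈ 110.0273725
V = pitch²·Σt = 1.51²·1402849/12750 = 250.873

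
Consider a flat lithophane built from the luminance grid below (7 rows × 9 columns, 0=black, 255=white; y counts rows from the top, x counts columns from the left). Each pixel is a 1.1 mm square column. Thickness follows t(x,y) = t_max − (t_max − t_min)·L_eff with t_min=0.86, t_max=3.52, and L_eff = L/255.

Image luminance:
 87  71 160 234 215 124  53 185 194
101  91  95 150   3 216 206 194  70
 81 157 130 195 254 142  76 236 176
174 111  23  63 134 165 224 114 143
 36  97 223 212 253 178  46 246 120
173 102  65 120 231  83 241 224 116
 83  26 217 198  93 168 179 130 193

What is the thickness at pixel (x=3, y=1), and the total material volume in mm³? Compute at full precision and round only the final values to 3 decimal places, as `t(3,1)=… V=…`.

t(3,1)=1.955 V=153.470

span = t_max - t_min = 3.52 - 0.86 = 2.660
L(3,1) = 150, L_eff = 150/255 = 0.588235
t(3,1) = 3.52 - 2.660·0.588235 = 1.955
Σt over all 7·9 pixels = 161714/1275 ≈ 126.8345098
V = pitch²·Σt = 1.1²·161714/1275 = 153.470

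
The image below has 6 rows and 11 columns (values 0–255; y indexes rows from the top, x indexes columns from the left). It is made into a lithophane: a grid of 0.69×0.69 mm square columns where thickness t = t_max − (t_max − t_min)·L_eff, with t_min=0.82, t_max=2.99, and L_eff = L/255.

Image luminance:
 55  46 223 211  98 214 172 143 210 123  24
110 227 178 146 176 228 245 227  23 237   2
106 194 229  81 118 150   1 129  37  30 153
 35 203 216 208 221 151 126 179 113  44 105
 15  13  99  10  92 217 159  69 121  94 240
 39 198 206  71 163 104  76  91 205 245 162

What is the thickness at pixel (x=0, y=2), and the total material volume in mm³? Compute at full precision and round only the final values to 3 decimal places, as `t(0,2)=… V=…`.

span = t_max - t_min = 2.99 - 0.82 = 2.170
L(0,2) = 106, L_eff = 106/255 = 0.415686
t(0,2) = 2.99 - 2.170·0.415686 = 2.088
Σt over all 6·11 pixels = 1557379/12750 ≈ 122.1473725
V = pitch²·Σt = 0.69²·1557379/12750 = 58.154

t(0,2)=2.088 V=58.154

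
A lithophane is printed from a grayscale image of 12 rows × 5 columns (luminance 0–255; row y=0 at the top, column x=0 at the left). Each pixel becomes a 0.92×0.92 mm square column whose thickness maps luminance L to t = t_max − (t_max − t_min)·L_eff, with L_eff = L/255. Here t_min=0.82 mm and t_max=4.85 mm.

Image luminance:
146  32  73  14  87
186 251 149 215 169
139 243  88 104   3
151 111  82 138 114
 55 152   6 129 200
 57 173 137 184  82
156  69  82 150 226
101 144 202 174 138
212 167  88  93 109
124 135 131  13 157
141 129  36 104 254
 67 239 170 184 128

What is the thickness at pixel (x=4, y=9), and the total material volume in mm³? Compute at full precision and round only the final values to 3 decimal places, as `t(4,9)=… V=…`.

span = t_max - t_min = 4.85 - 0.82 = 4.030
L(4,9) = 157, L_eff = 157/255 = 0.615686
t(4,9) = 4.85 - 4.030·0.615686 = 2.369
Σt over all 12·5 pixels = 4279921/25500 ≈ 167.8400392
V = pitch²·Σt = 0.92²·4279921/25500 = 142.060

t(4,9)=2.369 V=142.060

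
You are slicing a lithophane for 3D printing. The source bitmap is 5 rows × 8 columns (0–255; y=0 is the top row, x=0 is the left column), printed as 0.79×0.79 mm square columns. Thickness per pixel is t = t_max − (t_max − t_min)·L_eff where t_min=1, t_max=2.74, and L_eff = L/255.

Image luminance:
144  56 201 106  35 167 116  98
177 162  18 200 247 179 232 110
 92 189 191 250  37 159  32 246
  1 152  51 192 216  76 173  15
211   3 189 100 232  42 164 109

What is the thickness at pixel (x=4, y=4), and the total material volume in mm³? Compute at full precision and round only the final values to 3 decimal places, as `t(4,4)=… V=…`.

span = t_max - t_min = 2.74 - 1 = 1.740
L(4,4) = 232, L_eff = 232/255 = 0.909804
t(4,4) = 2.74 - 1.740·0.909804 = 1.157
Σt over all 5·8 pixels = 31007/425 ≈ 72.9576471
V = pitch²·Σt = 0.79²·31007/425 = 45.533

t(4,4)=1.157 V=45.533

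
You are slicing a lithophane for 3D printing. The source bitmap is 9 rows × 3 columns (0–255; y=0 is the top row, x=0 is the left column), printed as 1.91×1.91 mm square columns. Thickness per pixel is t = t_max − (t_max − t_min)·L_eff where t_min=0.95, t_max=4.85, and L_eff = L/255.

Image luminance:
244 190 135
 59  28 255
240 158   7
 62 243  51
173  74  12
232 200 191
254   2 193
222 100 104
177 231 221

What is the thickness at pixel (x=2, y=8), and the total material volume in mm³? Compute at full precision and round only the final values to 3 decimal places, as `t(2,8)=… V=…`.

t(2,8)=1.470 V=251.305

span = t_max - t_min = 4.85 - 0.95 = 3.900
L(2,8) = 221, L_eff = 221/255 = 0.866667
t(2,8) = 4.85 - 3.900·0.866667 = 1.470
Σt over all 9·3 pixels = 117107/1700 ≈ 68.8864706
V = pitch²·Σt = 1.91²·117107/1700 = 251.305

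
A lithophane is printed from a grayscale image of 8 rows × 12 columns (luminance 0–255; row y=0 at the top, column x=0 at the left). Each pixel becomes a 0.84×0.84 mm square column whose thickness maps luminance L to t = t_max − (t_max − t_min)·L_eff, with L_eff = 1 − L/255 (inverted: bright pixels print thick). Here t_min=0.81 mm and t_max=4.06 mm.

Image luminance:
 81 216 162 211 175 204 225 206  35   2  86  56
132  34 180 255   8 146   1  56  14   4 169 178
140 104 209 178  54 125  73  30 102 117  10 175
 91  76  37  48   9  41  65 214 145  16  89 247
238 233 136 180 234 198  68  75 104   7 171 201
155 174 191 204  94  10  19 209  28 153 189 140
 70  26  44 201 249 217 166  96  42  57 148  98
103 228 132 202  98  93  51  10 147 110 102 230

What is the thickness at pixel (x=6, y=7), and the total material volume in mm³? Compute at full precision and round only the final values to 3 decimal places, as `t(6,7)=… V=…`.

span = t_max - t_min = 4.06 - 0.81 = 3.250
L(6,7) = 51, L_eff = 1 - 51/255 = 0.800000 (inverted)
t(6,7) = 4.06 - 3.250·0.800000 = 1.460
Σt over all 8·12 pixels = 191351/850 ≈ 225.1188235
V = pitch²·Σt = 0.84²·191351/850 = 158.844

t(6,7)=1.460 V=158.844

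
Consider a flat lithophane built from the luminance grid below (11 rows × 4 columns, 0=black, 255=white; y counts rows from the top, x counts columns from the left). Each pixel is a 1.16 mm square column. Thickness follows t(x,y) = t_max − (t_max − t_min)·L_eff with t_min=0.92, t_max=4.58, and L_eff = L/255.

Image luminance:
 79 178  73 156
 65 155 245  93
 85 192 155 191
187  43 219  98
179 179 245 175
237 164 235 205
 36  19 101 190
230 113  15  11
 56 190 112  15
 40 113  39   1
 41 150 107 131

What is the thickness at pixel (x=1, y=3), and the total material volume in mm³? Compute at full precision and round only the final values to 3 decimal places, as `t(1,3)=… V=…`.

span = t_max - t_min = 4.58 - 0.92 = 3.660
L(1,3) = 43, L_eff = 43/255 = 0.168627
t(1,3) = 4.58 - 3.660·0.168627 = 3.963
Σt over all 11·4 pixels = 518337/4250 ≈ 121.9616471
V = pitch²·Σt = 1.16²·518337/4250 = 164.112

t(1,3)=3.963 V=164.112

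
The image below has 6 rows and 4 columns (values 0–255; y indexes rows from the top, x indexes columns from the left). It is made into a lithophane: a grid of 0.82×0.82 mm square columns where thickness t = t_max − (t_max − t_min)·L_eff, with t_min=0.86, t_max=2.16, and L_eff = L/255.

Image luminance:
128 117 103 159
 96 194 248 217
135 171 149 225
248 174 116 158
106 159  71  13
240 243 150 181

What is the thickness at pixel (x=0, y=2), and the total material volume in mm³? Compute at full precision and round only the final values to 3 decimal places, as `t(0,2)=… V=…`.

span = t_max - t_min = 2.16 - 0.86 = 1.300
L(0,2) = 135, L_eff = 135/255 = 0.529412
t(0,2) = 2.16 - 1.300·0.529412 = 1.472
Σt over all 6·4 pixels = 27593/850 ≈ 32.4623529
V = pitch²·Σt = 0.82²·27593/850 = 21.828

t(0,2)=1.472 V=21.828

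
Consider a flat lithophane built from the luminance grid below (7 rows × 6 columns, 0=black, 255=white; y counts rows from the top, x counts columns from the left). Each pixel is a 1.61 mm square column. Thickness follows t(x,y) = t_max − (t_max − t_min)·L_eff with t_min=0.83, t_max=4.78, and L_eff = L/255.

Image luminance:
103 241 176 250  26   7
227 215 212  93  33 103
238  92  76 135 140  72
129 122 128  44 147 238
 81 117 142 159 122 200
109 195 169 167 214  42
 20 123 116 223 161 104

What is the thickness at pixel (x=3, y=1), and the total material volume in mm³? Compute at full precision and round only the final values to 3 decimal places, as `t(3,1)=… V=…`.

span = t_max - t_min = 4.78 - 0.83 = 3.950
L(3,1) = 93, L_eff = 93/255 = 0.364706
t(3,1) = 4.78 - 3.950·0.364706 = 3.339
Σt over all 7·6 pixels = 572707/5100 ≈ 112.2954902
V = pitch²·Σt = 1.61²·572707/5100 = 291.081

t(3,1)=3.339 V=291.081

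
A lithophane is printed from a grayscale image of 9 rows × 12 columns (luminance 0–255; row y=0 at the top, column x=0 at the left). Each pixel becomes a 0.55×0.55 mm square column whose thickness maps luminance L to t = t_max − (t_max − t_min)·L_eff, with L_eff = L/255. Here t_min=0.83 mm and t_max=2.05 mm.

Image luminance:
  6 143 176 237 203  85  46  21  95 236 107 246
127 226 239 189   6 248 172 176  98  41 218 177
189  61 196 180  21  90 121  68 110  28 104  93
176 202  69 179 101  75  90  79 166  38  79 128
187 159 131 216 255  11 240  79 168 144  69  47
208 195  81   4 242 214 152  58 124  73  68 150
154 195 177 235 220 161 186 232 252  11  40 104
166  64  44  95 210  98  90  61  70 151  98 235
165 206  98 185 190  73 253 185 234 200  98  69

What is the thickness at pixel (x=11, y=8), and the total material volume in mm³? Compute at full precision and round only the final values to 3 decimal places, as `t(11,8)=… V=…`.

t(11,8)=1.720 V=45.640

span = t_max - t_min = 2.05 - 0.83 = 1.220
L(11,8) = 69, L_eff = 69/255 = 0.270588
t(11,8) = 2.05 - 1.220·0.270588 = 1.720
Σt over all 9·12 pixels = 1923649/12750 ≈ 150.8744314
V = pitch²·Σt = 0.55²·1923649/12750 = 45.640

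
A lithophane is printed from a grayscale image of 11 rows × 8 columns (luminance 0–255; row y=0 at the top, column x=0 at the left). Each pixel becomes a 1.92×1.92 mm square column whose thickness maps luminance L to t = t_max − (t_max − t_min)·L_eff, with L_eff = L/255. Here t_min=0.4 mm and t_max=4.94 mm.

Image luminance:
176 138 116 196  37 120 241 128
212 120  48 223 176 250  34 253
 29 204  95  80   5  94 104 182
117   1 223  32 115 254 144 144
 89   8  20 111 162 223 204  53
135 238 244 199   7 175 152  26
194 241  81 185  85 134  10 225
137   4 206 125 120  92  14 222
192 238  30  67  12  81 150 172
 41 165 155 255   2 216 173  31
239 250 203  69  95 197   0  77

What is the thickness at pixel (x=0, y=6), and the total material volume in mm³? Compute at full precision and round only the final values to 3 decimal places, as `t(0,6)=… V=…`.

t(0,6)=1.486 V=846.336

span = t_max - t_min = 4.94 - 0.4 = 4.540
L(0,6) = 194, L_eff = 194/255 = 0.760784
t(0,6) = 4.94 - 4.540·0.760784 = 1.486
Σt over all 11·8 pixels = 1463593/6375 ≈ 229.5832157
V = pitch²·Σt = 1.92²·1463593/6375 = 846.336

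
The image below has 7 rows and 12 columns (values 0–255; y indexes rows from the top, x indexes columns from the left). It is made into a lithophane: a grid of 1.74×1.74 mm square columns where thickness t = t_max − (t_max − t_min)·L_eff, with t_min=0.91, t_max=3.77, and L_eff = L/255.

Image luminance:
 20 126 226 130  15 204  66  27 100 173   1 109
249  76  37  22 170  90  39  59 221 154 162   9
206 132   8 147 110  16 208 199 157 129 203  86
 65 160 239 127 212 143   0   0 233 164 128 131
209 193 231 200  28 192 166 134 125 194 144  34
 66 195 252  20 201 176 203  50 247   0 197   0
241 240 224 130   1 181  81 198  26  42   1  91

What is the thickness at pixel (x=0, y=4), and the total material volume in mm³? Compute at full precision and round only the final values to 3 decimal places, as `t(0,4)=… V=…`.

t(0,4)=1.426 V=598.806

span = t_max - t_min = 3.77 - 0.91 = 2.860
L(0,4) = 209, L_eff = 209/255 = 0.819608
t(0,4) = 3.77 - 2.860·0.819608 = 1.426
Σt over all 7·12 pixels = 2521727/12750 ≈ 197.7825098
V = pitch²·Σt = 1.74²·2521727/12750 = 598.806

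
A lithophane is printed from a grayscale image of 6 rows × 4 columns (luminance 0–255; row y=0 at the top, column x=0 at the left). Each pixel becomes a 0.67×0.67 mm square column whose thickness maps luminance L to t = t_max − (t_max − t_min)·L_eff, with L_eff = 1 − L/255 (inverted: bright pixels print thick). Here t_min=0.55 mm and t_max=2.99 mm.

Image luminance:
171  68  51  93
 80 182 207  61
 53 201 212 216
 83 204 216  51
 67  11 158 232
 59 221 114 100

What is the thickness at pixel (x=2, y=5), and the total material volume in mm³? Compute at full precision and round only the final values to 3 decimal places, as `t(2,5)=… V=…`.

t(2,5)=1.641 V=19.288

span = t_max - t_min = 2.99 - 0.55 = 2.440
L(2,5) = 114, L_eff = 1 - 114/255 = 0.552941 (inverted)
t(2,5) = 2.99 - 2.440·0.552941 = 1.641
Σt over all 6·4 pixels = 42.968
V = pitch²·Σt = 0.67²·42.968 = 19.288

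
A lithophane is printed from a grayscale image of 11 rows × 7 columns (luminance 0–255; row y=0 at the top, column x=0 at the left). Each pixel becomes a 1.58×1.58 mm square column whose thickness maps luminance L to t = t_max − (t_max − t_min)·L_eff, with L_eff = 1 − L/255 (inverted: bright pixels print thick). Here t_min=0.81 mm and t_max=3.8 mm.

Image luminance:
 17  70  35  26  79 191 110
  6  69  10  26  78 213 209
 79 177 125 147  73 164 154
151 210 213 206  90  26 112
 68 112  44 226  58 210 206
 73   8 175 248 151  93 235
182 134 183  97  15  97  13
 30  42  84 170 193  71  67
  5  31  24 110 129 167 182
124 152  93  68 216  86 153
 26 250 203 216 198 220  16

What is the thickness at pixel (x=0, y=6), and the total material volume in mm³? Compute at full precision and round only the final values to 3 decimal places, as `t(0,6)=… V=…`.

span = t_max - t_min = 3.8 - 0.81 = 2.990
L(0,6) = 182, L_eff = 1 - 182/255 = 0.286275 (inverted)
t(0,6) = 3.8 - 2.990·0.286275 = 2.944
Σt over all 11·7 pixels = 857483/5100 ≈ 168.1339216
V = pitch²·Σt = 1.58²·857483/5100 = 419.730

t(0,6)=2.944 V=419.730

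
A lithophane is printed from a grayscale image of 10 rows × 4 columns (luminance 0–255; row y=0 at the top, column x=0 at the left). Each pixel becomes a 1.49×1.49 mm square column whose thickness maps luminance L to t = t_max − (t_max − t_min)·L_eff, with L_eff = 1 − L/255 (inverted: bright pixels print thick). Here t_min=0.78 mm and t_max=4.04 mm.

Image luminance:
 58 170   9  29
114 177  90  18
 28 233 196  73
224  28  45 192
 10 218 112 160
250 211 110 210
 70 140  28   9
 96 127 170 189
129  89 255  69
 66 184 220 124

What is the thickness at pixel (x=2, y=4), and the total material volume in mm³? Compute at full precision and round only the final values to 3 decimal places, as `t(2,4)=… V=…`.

span = t_max - t_min = 4.04 - 0.78 = 3.260
L(2,4) = 112, L_eff = 1 - 112/255 = 0.560784 (inverted)
t(2,4) = 4.04 - 3.260·0.560784 = 2.212
Σt over all 10·4 pixels = 7067/75 ≈ 94.2266667
V = pitch²·Σt = 1.49²·7067/75 = 209.193

t(2,4)=2.212 V=209.193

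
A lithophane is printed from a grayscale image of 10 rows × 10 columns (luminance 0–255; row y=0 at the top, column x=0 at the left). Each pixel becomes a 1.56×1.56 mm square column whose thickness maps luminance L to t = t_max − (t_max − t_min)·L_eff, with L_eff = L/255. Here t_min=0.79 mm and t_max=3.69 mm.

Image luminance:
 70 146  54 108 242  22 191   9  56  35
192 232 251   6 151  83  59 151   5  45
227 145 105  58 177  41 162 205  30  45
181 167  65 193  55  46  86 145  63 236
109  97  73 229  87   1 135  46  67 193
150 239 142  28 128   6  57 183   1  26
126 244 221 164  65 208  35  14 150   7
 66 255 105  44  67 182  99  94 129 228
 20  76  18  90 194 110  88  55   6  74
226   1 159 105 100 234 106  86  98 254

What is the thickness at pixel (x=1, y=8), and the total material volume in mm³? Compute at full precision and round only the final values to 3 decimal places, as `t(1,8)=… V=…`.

t(1,8)=2.826 V=589.685

span = t_max - t_min = 3.69 - 0.79 = 2.900
L(1,8) = 76, L_eff = 76/255 = 0.298039
t(1,8) = 3.69 - 2.900·0.298039 = 2.826
Σt over all 10·10 pixels = 61789/255 ≈ 242.3098039
V = pitch²·Σt = 1.56²·61789/255 = 589.685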